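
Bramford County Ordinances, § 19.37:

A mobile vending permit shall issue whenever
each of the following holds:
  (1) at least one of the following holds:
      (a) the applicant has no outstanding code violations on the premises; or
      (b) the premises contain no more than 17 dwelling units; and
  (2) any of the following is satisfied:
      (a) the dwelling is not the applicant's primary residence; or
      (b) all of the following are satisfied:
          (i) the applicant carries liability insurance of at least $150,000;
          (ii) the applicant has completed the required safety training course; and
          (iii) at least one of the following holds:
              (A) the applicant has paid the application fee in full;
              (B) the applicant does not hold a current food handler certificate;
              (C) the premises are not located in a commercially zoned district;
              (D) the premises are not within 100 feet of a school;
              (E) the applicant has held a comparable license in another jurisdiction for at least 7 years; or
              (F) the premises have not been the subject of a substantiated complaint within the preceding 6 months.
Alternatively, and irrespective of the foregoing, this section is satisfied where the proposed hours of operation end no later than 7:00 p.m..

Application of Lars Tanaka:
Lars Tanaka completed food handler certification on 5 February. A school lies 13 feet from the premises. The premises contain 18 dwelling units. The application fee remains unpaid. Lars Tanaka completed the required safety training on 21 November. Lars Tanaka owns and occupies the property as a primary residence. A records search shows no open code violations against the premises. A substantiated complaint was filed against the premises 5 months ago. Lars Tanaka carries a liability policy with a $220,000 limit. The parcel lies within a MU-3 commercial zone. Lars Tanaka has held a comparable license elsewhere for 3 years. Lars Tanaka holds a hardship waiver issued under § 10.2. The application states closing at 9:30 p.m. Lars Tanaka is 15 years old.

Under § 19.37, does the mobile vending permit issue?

(a) no code violations — satisfied.
(b) ≤ 17 units — fails.
So (1) is satisfied (T OR F).
(a) not (primary residence) — fails.
(i) insurance ≥ $150,000 — met.
(ii) safety training — satisfied.
(A) fee paid — not satisfied.
(B) not (food handler cert.) — fails.
(C) not (commercially zoned) — not satisfied.
(D) ≥100 ft from school — fails.
(E) prior license ≥ 7 yr — not met.
(F) no complaint in 6 mo. — not satisfied.
(iii) = F OR F OR F OR F OR F OR F = false.
So (b) is not satisfied (T AND T AND F).
So (2) is not satisfied (F OR F).
Overall = T AND F = false.
Exception (closes by 7 p.m.) — not satisfied.
Result: main false OR exception false → false.

No — denied.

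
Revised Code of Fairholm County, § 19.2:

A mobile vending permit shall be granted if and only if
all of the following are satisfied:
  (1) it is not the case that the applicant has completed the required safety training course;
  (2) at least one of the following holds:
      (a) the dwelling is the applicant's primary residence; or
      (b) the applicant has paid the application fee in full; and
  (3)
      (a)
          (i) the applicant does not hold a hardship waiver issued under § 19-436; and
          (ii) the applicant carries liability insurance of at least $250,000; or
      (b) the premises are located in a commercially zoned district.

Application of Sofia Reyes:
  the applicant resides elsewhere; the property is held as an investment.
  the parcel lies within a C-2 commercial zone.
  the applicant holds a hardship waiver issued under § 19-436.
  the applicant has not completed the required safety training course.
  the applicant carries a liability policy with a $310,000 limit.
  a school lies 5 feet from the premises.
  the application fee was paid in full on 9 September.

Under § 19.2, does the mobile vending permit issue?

Yes — granted.

(1) not (safety training) — holds.
(a) primary residence — not met.
(b) fee paid — met.
(2) = F OR T = true.
(i) not (hardship waiver) — fails.
(ii) insurance ≥ $250,000 — met.
(a) = F AND T = false.
(b) commercially zoned — holds.
(3) = F OR T = true.
So Overall is satisfied (T AND T AND T).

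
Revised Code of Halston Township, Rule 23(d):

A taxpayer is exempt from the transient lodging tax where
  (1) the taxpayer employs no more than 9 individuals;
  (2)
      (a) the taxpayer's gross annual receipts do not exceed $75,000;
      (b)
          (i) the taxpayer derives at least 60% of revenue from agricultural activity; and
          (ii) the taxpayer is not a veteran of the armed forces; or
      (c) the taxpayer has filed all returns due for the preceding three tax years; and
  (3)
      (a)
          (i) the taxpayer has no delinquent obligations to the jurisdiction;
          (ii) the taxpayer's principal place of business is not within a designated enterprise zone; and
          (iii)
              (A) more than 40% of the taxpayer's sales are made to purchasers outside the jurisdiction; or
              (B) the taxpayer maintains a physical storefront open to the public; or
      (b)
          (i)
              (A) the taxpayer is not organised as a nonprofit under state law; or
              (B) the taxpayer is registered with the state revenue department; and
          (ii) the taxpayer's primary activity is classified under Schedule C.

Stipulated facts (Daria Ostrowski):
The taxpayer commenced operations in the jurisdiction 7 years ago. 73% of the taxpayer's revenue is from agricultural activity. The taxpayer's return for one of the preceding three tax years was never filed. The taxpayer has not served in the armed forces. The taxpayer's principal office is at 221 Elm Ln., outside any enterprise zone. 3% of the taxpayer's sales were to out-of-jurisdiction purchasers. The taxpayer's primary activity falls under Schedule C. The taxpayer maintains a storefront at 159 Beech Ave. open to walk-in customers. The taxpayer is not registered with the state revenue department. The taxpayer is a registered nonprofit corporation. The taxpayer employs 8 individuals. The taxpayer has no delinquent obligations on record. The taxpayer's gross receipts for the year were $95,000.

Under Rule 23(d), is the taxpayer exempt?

Yes — exempt.

(1) ≤ 9 employees — satisfied.
(a) receipts ≤ $75,000 — fails.
(i) ≥60% agricultural — met.
(ii) not (veteran) — holds.
So (b) is satisfied (T AND T).
(c) returns current — not met.
(2): F OR T OR F → true.
(i) no delinquency — met.
(ii) not (in enterprise zone) — holds.
(A) >40% out-of-jur. sales — not met.
(B) has storefront — met.
(iii): F OR T → true.
(a) = T AND T AND T = true.
(A) not (nonprofit) — not met.
(B) state-registered — not met.
(i) = F OR F = false.
(ii) Schedule C activity — satisfied.
So (b) is not satisfied (F AND T).
(3): T OR F → true.
Overall = T AND T AND T = true.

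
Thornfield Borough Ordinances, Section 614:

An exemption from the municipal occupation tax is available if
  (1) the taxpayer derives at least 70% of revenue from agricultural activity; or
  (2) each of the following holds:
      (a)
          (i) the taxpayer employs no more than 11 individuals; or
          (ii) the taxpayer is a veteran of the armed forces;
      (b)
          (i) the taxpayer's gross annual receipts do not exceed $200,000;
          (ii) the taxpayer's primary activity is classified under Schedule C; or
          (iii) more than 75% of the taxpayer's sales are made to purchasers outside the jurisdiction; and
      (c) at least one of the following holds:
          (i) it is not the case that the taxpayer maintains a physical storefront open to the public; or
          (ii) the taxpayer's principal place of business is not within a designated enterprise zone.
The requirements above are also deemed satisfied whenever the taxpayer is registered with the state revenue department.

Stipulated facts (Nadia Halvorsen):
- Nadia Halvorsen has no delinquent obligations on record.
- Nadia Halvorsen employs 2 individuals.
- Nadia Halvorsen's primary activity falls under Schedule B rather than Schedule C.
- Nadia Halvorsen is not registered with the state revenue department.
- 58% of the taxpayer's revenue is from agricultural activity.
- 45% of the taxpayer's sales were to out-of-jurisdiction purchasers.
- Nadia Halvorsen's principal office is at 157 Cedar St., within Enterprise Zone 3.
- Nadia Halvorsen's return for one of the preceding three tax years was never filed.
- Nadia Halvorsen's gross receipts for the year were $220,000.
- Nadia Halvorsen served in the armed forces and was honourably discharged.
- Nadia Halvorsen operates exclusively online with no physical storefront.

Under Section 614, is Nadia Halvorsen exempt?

No — not exempt.

(1) ≥70% agricultural — not met.
(i) ≤ 11 employees — satisfied.
(ii) veteran — holds.
(a): T OR T → true.
(i) receipts ≤ $200,000 — not satisfied.
(ii) Schedule C activity — fails.
(iii) >75% out-of-jur. sales — not satisfied.
(b): F OR F OR F → false.
(i) not (has storefront) — satisfied.
(ii) not (in enterprise zone) — not met.
So (c) is satisfied (T OR F).
(2): T AND F AND T → false.
Overall = F OR F = false.
Exception (state-registered) — not satisfied.
Result: main false OR exception false → false.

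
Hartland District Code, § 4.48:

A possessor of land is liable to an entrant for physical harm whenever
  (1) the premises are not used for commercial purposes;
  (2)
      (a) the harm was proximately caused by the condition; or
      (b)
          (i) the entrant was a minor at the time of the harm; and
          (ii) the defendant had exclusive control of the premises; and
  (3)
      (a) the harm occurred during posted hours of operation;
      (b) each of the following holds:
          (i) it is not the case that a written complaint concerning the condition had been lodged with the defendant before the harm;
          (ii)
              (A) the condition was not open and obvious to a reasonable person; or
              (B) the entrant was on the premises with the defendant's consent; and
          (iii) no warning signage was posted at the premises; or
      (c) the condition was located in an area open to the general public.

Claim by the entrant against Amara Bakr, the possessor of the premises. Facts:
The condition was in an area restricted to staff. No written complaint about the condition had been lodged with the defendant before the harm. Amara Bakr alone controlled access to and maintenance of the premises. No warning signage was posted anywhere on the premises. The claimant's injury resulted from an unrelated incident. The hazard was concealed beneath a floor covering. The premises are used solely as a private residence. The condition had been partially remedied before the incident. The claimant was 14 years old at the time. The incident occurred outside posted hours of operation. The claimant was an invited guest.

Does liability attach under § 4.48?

(1) not (commercial use) — satisfied.
(a) proximate cause — not satisfied.
(i) entrant a minor — holds.
(ii) exclusive control — satisfied.
(b): T AND T → true.
(2): F OR T → true.
(a) during posted hours — fails.
(i) not (complaint lodged) — satisfied.
(A) not open/obvious — met.
(B) consent to enter — holds.
(ii) = T OR T = true.
(iii) no signage posted — holds.
(b): T AND T AND T → true.
(c) public area — fails.
So (3) is satisfied (F OR T OR F).
Overall: T AND T AND T → true.

Yes — liable.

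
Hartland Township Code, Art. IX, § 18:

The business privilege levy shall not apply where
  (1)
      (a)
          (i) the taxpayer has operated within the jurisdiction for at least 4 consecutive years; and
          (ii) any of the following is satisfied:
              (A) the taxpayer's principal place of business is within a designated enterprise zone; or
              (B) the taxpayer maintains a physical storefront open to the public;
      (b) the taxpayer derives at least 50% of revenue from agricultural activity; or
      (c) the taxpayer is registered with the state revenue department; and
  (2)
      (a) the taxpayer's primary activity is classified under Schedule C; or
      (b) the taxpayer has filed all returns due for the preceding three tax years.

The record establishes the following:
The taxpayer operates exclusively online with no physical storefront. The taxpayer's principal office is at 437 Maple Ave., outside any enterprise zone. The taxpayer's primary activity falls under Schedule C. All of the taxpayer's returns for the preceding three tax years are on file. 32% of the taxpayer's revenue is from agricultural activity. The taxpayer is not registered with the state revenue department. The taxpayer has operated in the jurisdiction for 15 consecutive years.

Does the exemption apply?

(i) ≥ 4 yrs in jurisdiction — holds.
(A) in enterprise zone — fails.
(B) has storefront — fails.
So (ii) is not satisfied (F OR F).
(a) = T AND F = false.
(b) ≥50% agricultural — not met.
(c) state-registered — not satisfied.
So (1) is not satisfied (F OR F OR F).
(a) Schedule C activity — met.
(b) returns current — satisfied.
(2): T OR T → true.
So Overall is not satisfied (F AND T).

No — not exempt.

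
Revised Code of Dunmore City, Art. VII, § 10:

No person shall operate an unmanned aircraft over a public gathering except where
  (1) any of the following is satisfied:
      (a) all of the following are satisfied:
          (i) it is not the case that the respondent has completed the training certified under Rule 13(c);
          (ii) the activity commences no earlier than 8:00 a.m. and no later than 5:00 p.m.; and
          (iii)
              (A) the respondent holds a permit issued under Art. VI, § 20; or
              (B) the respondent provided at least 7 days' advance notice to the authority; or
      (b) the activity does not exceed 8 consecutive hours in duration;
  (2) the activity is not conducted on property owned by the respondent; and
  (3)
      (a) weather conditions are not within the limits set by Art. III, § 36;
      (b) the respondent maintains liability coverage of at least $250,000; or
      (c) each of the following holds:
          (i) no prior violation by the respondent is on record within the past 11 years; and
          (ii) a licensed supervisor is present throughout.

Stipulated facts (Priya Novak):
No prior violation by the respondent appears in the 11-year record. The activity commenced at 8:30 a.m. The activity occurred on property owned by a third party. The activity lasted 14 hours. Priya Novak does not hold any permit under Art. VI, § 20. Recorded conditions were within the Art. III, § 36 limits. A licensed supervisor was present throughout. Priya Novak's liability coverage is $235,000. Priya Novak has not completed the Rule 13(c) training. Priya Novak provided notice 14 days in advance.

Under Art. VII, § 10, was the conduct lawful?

(i) not (training certified) — holds.
(ii) start within hours — met.
(A) holds permit — not met.
(B) ≥7 days' notice — met.
So (iii) is satisfied (F OR T).
(a): T AND T AND T → true.
(b) ≤ 8 hrs duration — fails.
(1) = T OR F = true.
(2) not (own property) — holds.
(a) not (weather ok) — not met.
(b) coverage ≥ $250,000 — fails.
(i) no prior violation — satisfied.
(ii) supervisor present — holds.
(c) = T AND T = true.
(3) = F OR F OR T = true.
Overall: T AND T AND T → true.

Yes — lawful.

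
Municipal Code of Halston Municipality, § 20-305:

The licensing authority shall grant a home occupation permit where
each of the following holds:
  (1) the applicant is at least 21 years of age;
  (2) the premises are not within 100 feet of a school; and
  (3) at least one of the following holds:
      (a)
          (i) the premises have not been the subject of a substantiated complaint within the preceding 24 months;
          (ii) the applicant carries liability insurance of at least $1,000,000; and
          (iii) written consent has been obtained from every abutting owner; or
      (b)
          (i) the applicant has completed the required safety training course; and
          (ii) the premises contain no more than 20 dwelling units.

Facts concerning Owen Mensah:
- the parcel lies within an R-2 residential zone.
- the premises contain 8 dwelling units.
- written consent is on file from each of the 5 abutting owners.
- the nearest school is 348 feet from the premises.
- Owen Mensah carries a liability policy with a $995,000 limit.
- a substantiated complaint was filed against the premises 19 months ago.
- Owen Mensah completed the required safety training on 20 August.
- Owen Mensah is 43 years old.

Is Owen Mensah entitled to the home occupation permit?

(1) age ≥ 21 — holds.
(2) ≥100 ft from school — met.
(i) no complaint in 24 mo. — not satisfied.
(ii) insurance ≥ $1,000,000 — fails.
(iii) all abutters consent — met.
(a): F AND F AND T → false.
(i) safety training — holds.
(ii) ≤ 20 units — holds.
So (b) is satisfied (T AND T).
(3) = F OR T = true.
Overall: T AND T AND T → true.

Yes — granted.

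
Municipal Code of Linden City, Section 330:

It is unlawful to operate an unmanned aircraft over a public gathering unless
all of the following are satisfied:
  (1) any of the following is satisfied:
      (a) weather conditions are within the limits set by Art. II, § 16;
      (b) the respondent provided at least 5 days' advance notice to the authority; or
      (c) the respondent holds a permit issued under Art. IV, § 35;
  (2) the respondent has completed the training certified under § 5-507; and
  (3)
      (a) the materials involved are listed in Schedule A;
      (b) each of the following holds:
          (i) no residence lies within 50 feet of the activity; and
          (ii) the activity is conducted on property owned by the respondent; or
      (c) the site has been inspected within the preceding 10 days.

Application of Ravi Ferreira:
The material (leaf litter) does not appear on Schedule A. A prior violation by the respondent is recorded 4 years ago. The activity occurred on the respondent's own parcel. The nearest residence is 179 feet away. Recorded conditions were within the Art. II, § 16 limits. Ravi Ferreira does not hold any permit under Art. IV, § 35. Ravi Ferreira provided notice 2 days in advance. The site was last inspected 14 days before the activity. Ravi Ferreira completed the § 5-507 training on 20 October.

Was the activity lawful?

Yes — lawful.

(a) weather ok — satisfied.
(b) ≥5 days' notice — fails.
(c) holds permit — not met.
(1): T OR F OR F → true.
(2) training certified — holds.
(a) Schedule A material — fails.
(i) no residence in 50 ft — met.
(ii) own property — met.
(b) = T AND T = true.
(c) site inspected — not satisfied.
So (3) is satisfied (F OR T OR F).
So Overall is satisfied (T AND T AND T).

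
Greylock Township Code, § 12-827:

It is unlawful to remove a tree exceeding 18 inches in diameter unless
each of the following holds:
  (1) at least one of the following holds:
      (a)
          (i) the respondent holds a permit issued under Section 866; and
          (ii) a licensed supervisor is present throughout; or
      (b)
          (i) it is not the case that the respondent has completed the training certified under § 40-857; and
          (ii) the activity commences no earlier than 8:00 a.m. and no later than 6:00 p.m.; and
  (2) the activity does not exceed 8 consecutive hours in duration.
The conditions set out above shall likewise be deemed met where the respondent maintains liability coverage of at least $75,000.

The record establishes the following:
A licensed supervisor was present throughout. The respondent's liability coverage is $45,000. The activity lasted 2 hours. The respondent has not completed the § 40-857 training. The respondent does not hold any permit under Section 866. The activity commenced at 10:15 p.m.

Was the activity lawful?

(i) holds permit — fails.
(ii) supervisor present — met.
So (a) is not satisfied (F AND T).
(i) not (training certified) — holds.
(ii) start within hours — fails.
(b): T AND F → false.
(1): F OR F → false.
(2) ≤ 8 hrs duration — met.
So Overall is not satisfied (F AND T).
Exception (coverage ≥ $75,000) — not satisfied.
Result: main false OR exception false → false.

No — unlawful.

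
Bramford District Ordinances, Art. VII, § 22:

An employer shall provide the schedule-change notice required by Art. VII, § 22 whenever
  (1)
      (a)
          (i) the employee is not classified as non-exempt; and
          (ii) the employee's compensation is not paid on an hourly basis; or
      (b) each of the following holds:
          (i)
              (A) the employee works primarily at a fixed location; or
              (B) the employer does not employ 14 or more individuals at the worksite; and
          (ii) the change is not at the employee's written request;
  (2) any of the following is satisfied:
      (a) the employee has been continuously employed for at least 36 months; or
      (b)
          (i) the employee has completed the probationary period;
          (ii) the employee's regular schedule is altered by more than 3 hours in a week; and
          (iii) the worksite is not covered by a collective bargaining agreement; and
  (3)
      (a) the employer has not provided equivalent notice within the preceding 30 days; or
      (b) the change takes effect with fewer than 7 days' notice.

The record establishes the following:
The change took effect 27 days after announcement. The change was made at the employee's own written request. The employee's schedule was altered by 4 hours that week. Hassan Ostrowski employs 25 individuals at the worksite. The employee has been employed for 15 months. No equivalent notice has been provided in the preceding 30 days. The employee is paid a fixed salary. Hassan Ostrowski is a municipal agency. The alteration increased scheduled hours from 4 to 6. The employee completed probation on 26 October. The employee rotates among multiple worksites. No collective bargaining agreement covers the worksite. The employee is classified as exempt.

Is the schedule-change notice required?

(i) not (non-exempt) — satisfied.
(ii) not (hourly-paid) — met.
So (a) is satisfied (T AND T).
(A) fixed location — not satisfied.
(B) not (≥ 14 at site) — not met.
So (i) is not satisfied (F OR F).
(ii) not employee-requested — fails.
So (b) is not satisfied (F AND F).
(1): T OR F → true.
(a) tenure ≥ 36 mo. — not met.
(i) past probation — satisfied.
(ii) schedule shift > 3h — satisfied.
(iii) no CBA — met.
(b): T AND T AND T → true.
(2): F OR T → true.
(a) no recent notice — holds.
(b) < 7 days' notice — not met.
(3) = T OR F = true.
Overall: T AND T AND T → true.

Yes — required.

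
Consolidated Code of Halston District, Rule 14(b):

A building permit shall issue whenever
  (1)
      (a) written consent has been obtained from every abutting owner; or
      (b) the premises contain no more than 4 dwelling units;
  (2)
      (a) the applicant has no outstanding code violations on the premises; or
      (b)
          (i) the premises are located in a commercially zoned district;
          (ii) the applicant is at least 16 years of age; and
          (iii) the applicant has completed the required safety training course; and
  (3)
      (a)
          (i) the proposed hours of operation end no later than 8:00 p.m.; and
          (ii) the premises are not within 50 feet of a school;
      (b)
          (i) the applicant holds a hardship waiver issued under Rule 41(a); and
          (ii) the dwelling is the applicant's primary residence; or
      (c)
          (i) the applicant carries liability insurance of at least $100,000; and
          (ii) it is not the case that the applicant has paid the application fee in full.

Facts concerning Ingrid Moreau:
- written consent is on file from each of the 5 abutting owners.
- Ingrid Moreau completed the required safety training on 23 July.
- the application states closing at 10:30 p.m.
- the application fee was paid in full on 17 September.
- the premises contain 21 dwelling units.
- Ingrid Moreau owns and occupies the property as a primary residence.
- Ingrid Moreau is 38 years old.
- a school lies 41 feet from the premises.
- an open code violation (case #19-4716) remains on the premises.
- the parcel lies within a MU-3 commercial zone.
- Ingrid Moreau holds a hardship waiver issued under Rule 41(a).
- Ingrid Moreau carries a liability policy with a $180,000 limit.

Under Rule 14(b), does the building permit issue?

Yes — granted.

(a) all abutters consent — met.
(b) ≤ 4 units — fails.
(1) = T OR F = true.
(a) no code violations — fails.
(i) commercially zoned — satisfied.
(ii) age ≥ 16 — holds.
(iii) safety training — satisfied.
(b) = T AND T AND T = true.
So (2) is satisfied (F OR T).
(i) closes by 8 p.m. — fails.
(ii) ≥50 ft from school — not met.
(a) = F AND F = false.
(i) hardship waiver — met.
(ii) primary residence — holds.
(b) = T AND T = true.
(i) insurance ≥ $100,000 — holds.
(ii) not (fee paid) — not satisfied.
(c) = T AND F = false.
(3) = F OR T OR F = true.
Overall = T AND T AND T = true.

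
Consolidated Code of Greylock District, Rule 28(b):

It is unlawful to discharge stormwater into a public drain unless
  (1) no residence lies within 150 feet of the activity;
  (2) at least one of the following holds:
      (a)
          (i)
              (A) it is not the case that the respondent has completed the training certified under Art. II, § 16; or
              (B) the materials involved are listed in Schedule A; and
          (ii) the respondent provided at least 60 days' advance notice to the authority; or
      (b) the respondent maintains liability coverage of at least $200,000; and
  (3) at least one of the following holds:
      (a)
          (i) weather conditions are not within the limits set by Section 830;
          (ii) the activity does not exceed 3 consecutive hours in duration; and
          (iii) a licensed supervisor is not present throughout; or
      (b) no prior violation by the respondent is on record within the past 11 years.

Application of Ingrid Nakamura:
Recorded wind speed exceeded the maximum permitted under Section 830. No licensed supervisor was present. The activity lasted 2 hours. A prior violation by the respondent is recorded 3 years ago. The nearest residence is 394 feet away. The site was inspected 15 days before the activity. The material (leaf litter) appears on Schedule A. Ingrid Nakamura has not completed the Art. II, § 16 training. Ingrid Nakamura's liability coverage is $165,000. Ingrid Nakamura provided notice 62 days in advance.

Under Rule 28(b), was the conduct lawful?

Yes — lawful.

(1) no residence in 150 ft — satisfied.
(A) not (training certified) — met.
(B) Schedule A material — met.
(i): T OR T → true.
(ii) ≥60 days' notice — holds.
(a) = T AND T = true.
(b) coverage ≥ $200,000 — not satisfied.
So (2) is satisfied (T OR F).
(i) not (weather ok) — holds.
(ii) ≤ 3 hrs duration — holds.
(iii) not (supervisor present) — satisfied.
(a): T AND T AND T → true.
(b) no prior violation — fails.
(3): T OR F → true.
Overall: T AND T AND T → true.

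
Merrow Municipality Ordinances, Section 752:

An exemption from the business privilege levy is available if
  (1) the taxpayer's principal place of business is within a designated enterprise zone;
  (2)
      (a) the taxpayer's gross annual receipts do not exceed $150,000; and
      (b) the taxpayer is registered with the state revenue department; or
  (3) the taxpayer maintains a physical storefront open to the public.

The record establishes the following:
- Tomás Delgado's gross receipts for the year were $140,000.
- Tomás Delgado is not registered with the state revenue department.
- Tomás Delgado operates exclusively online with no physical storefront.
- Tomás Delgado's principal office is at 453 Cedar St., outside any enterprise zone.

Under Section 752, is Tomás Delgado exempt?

No — not exempt.

(1) in enterprise zone — not satisfied.
(a) receipts ≤ $150,000 — holds.
(b) state-registered — not satisfied.
So (2) is not satisfied (T AND F).
(3) has storefront — not satisfied.
Overall = F OR F OR F = false.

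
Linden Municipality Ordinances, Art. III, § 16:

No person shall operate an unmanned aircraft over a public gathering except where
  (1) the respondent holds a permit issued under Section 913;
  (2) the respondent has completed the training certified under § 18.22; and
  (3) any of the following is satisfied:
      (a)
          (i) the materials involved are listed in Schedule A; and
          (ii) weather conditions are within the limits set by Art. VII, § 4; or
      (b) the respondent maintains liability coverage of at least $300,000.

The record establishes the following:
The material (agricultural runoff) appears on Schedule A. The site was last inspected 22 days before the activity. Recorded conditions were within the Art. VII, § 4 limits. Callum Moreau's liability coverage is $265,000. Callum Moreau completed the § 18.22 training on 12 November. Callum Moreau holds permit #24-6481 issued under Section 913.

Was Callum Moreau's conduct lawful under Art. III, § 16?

(1) holds permit — holds.
(2) training certified — satisfied.
(i) Schedule A material — met.
(ii) weather ok — holds.
(a): T AND T → true.
(b) coverage ≥ $300,000 — not met.
(3): T OR F → true.
Overall = T AND T AND T = true.

Yes — lawful.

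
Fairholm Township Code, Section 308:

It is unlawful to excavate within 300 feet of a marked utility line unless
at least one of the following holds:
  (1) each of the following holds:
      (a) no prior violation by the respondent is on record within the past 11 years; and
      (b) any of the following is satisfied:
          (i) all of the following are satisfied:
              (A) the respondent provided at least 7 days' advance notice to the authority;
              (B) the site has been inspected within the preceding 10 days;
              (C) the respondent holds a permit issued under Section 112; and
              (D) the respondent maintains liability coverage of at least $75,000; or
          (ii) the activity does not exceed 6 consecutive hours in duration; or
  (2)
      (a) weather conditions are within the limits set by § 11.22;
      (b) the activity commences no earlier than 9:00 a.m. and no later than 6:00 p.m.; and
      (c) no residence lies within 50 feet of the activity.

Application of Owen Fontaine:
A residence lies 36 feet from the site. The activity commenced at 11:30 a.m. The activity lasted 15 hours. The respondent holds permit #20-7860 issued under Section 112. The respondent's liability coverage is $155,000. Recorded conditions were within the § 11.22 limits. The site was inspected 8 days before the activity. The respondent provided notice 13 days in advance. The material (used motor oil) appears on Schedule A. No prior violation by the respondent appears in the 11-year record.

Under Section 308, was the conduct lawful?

Yes — lawful.

(a) no prior violation — met.
(A) ≥7 days' notice — satisfied.
(B) site inspected — satisfied.
(C) holds permit — satisfied.
(D) coverage ≥ $75,000 — met.
(i) = T AND T AND T AND T = true.
(ii) ≤ 6 hrs duration — not satisfied.
(b) = T OR F = true.
So (1) is satisfied (T AND T).
(a) weather ok — satisfied.
(b) start within hours — satisfied.
(c) no residence in 50 ft — not satisfied.
(2): T AND T AND F → false.
Overall = T OR F = true.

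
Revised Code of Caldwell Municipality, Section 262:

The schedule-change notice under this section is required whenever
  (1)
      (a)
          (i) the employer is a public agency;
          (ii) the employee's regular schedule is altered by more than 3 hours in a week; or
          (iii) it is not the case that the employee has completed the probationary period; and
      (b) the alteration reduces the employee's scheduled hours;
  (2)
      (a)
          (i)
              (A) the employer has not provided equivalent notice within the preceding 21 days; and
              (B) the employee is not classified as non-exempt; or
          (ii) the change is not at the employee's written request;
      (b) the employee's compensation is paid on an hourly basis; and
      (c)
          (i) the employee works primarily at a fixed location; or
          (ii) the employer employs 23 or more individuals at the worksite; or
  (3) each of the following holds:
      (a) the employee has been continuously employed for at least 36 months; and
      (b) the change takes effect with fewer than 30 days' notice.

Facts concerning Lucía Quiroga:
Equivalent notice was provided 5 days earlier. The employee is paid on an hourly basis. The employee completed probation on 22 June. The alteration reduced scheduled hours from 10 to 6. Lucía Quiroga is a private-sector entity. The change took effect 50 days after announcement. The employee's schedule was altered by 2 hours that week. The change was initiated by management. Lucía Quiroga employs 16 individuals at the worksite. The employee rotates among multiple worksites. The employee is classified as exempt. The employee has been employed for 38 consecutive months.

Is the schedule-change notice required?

(i) public agency — not met.
(ii) schedule shift > 3h — not satisfied.
(iii) not (past probation) — not met.
(a): F OR F OR F → false.
(b) hours reduced — met.
(1): F AND T → false.
(A) no recent notice — fails.
(B) not (non-exempt) — holds.
So (i) is not satisfied (F AND T).
(ii) not employee-requested — met.
(a): F OR T → true.
(b) hourly-paid — met.
(i) fixed location — not satisfied.
(ii) ≥ 23 at site — fails.
(c): F OR F → false.
(2) = T AND T AND F = false.
(a) tenure ≥ 36 mo. — satisfied.
(b) < 30 days' notice — not satisfied.
(3): T AND F → false.
Overall: F OR F OR F → false.

No — not required.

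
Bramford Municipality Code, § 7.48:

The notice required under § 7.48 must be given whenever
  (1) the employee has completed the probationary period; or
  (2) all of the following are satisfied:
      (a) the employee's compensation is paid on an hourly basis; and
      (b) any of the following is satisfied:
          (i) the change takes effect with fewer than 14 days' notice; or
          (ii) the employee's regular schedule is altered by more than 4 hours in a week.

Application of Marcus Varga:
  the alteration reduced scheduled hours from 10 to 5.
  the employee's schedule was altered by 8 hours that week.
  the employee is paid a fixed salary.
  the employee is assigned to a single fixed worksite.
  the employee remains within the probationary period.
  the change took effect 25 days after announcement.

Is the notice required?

(1) past probation — fails.
(a) hourly-paid — not satisfied.
(i) < 14 days' notice — not met.
(ii) schedule shift > 4h — met.
(b): F OR T → true.
So (2) is not satisfied (F AND T).
Overall: F OR F → false.

No — not required.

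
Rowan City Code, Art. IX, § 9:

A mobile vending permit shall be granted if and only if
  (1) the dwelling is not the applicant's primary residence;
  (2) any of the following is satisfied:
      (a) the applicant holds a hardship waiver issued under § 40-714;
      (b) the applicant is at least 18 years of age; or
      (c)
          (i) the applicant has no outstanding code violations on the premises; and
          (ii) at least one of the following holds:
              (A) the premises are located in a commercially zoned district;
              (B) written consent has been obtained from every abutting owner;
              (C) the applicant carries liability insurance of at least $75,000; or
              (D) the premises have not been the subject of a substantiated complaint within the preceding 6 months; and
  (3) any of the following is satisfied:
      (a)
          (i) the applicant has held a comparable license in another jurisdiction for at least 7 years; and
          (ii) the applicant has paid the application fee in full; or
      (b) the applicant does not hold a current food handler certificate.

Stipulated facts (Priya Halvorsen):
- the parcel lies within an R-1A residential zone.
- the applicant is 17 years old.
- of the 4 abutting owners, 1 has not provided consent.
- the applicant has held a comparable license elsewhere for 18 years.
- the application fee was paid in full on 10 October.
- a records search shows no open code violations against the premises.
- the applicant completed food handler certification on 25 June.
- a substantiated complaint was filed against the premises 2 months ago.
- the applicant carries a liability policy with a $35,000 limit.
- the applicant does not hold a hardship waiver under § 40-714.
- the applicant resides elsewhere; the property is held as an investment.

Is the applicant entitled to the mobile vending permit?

(1) not (primary residence) — met.
(a) hardship waiver — fails.
(b) age ≥ 18 — fails.
(i) no code violations — holds.
(A) commercially zoned — not met.
(B) all abutters consent — not met.
(C) insurance ≥ $75,000 — not satisfied.
(D) no complaint in 6 mo. — not satisfied.
So (ii) is not satisfied (F OR F OR F OR F).
(c) = T AND F = false.
(2) = F OR F OR F = false.
(i) prior license ≥ 7 yr — holds.
(ii) fee paid — met.
(a): T AND T → true.
(b) not (food handler cert.) — fails.
So (3) is satisfied (T OR F).
So Overall is not satisfied (T AND F AND T).

No — denied.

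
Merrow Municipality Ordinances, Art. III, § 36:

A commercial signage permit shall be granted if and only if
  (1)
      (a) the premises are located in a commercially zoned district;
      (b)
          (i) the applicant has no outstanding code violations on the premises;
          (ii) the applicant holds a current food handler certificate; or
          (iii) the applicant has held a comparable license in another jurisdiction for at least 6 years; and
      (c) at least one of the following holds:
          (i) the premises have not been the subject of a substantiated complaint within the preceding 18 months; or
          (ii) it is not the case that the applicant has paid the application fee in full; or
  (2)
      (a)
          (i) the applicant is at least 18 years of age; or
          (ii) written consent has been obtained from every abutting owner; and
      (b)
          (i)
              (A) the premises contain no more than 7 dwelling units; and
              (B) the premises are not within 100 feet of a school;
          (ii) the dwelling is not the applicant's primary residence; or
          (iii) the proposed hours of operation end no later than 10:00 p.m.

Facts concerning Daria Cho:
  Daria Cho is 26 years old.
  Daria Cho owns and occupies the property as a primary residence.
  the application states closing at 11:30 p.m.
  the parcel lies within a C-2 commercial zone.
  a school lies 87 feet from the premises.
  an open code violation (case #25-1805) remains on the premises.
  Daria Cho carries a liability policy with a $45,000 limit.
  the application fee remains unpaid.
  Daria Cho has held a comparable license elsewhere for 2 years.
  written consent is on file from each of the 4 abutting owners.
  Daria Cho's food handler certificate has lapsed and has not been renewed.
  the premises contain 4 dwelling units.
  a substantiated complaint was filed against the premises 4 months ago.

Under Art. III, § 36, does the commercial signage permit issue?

No — denied.

(a) commercially zoned — met.
(i) no code violations — not satisfied.
(ii) food handler cert. — not satisfied.
(iii) prior license ≥ 6 yr — fails.
So (b) is not satisfied (F OR F OR F).
(i) no complaint in 18 mo. — not met.
(ii) not (fee paid) — holds.
So (c) is satisfied (F OR T).
So (1) is not satisfied (T AND F AND T).
(i) age ≥ 18 — met.
(ii) all abutters consent — satisfied.
(a) = T OR T = true.
(A) ≤ 7 units — satisfied.
(B) ≥100 ft from school — not met.
(i) = T AND F = false.
(ii) not (primary residence) — fails.
(iii) closes by 10 p.m. — not satisfied.
(b): F OR F OR F → false.
(2): T AND F → false.
Overall: F OR F → false.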